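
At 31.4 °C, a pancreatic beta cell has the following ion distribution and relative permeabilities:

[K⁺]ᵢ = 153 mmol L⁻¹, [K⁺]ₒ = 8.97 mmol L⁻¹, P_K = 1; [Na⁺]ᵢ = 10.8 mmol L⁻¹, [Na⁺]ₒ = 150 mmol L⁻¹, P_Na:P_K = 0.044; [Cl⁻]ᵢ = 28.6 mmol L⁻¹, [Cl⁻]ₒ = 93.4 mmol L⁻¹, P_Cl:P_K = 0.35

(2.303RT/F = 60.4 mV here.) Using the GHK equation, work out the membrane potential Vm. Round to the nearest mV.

-52 mV

Vm = 60.4 · log₁₀[(Σ P·[cation]ₒ + Σ P·[anion]ᵢ) / (Σ P·[cation]ᵢ + Σ P·[anion]ₒ)]
Numerator = 1×8.97 + 0.044×150 + 0.35×28.6 = 25.58
Denominator = 1×153 + 0.044×10.8 + 0.35×93.4 = 186.2
Vm = 60.4 · log₁₀(0.1374) = 60.4 × (-0.8620) = -52.06 mV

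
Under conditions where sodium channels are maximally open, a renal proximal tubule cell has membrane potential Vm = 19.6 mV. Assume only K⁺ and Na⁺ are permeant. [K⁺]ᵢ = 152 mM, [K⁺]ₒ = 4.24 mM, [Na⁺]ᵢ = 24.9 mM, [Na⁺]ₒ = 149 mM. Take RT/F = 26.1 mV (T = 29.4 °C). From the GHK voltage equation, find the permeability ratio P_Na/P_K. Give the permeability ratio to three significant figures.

3.30

Let α = P_Na/P_K. GHK: Vm = 26.1·ln[(Kₒ + α·Naₒ)/(Kᵢ + α·Naᵢ)].
e^(Vm/26.1) = e^(19.6/26.1) = 2.119
So 2.119·(Kᵢ + α·Naᵢ) = Kₒ + α·Naₒ → α = (2.119·152.0 − 4.24) / (149.0 − 2.119·24.9)
α = (322.1 − 4.24) / (149.0 − 52.76) = 317.9/96.24 = 3.303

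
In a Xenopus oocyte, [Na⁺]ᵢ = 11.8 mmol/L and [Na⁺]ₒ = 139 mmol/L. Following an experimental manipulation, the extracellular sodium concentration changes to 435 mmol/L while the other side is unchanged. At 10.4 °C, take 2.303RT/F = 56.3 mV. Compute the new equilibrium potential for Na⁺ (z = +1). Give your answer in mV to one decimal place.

88.2 mV

After the shift: [Na⁺]_out = 435, [Na⁺]_in = 11.8 mmol/L.
E_new = (56.3/1)·log₁₀(435/11.8) = 56.30 · (1.5666) = 88.20 mV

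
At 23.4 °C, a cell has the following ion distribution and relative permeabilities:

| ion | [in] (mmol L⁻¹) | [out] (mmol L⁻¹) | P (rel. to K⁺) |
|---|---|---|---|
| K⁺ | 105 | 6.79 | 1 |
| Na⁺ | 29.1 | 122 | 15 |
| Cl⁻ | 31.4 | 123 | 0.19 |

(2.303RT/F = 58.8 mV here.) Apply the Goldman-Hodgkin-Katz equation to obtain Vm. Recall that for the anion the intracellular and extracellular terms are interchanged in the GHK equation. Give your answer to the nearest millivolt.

Vm = 58.8 · log₁₀[(Σ P·[cation]ₒ + Σ P·[anion]ᵢ) / (Σ P·[cation]ᵢ + Σ P·[anion]ₒ)]
Numerator = 1×6.79 + 15×122 + 0.19×31.4 = 1843
Denominator = 1×105 + 15×29.1 + 0.19×123 = 564.9
Vm = 58.8 · log₁₀(3.2623) = 58.8 × (0.5135) = 30.19 mV

30 mV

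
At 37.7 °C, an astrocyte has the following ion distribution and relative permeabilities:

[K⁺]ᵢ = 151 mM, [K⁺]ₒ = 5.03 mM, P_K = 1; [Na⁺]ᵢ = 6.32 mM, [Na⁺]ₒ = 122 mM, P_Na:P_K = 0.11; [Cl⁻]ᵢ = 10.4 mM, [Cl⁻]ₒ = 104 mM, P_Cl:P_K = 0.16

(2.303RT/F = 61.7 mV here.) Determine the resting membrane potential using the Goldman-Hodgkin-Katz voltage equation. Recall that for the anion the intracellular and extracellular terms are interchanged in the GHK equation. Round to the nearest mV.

Vm = 61.7 · log₁₀[(Σ P·[cation]ₒ + Σ P·[anion]ᵢ) / (Σ P·[cation]ᵢ + Σ P·[anion]ₒ)]
Numerator = 1×5.03 + 0.11×122 + 0.16×10.4 = 20.11
Denominator = 1×151 + 0.11×6.32 + 0.16×104 = 168.3
Vm = 61.7 · log₁₀(0.11949) = 61.7 × (-0.9227) = -56.93 mV

-57 mV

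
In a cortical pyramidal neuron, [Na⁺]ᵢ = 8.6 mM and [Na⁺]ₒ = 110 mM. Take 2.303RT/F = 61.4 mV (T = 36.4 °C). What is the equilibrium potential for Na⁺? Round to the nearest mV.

E = (61.4/z) · log₁₀([Na⁺]_out/[Na⁺]_in) with z = +1.
= (61.4/1) · log₁₀(110/8.6) = 61.40 · log₁₀(12.79)
= 61.40 · (1.1069) = 67.96 mV

68 mV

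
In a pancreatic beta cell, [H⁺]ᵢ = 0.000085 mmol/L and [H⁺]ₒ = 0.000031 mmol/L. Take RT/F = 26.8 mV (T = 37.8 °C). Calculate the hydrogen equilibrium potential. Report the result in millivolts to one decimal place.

-27.0 mV

E = (26.8/z) · ln([H⁺]_out/[H⁺]_in) with z = +1.
= (26.8/1) · ln(0.000031/0.000085) = 26.80 · ln(0.3647)
= 26.80 · (-1.0087) = -27.03 mV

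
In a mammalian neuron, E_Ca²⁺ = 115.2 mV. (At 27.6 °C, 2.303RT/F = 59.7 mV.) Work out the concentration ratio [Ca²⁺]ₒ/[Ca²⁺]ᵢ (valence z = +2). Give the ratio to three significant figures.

log₁₀([out]/[in]) = E·z/(59.7) = 115.2 × 2 / 59.7 = 3.8593
[out]/[in] = 10^(3.8593) = 7233

7230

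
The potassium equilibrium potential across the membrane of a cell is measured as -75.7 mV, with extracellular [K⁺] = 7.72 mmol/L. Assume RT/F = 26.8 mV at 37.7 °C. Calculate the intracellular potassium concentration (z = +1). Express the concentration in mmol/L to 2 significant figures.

130 mmol/L

Nernst: E = (26.8/1) · ln([out]/[in]), so ln([out]/[in]) = -75.7 × 1 / 26.8 = -2.8246.
[out]/[in] = e^(-2.8246) = 0.05933.
[in] = 7.72 / 0.05933 = 130.1 mmol/L.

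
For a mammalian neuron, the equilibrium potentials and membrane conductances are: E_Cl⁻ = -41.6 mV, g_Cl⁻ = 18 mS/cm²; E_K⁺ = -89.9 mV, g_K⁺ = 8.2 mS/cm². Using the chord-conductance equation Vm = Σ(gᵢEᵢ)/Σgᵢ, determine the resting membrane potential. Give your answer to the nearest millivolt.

Σ gᵢEᵢ = 18·(-41.6) + 8.2·(-89.9) = -1485.98
Σ gᵢ = 18 + 8.2 = 26.2
Vm = -1485.98 / 26.2 = -56.72 mV

-57 mV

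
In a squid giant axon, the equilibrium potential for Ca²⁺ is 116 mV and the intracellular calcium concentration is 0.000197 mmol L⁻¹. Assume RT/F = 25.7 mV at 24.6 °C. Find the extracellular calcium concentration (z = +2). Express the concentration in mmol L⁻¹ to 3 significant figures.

1.64 mmol L⁻¹

Nernst: E = (25.7/2) · ln([out]/[in]), so ln([out]/[in]) = 116.0 × 2 / 25.7 = 9.0272.
[out]/[in] = e^(9.0272) = 8327.
[out] = 8327 × 0.000197 = 1.64 mmol L⁻¹.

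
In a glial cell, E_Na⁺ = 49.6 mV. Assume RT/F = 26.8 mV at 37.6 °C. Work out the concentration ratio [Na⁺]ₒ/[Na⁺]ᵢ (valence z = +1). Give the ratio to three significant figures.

ln([out]/[in]) = E·z/(26.8) = 49.6 × 1 / 26.8 = 1.8507
[out]/[in] = e^(1.8507) = 6.365

6.36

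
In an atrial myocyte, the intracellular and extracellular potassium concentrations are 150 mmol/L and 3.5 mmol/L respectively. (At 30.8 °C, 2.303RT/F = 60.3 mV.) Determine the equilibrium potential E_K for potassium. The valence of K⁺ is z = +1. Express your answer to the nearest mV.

E = (60.3/z) · log₁₀([K⁺]_out/[K⁺]_in) with z = +1.
= (60.3/1) · log₁₀(3.5/150) = 60.30 · log₁₀(0.02333)
= 60.30 · (-1.6320) = -98.41 mV

-98 mV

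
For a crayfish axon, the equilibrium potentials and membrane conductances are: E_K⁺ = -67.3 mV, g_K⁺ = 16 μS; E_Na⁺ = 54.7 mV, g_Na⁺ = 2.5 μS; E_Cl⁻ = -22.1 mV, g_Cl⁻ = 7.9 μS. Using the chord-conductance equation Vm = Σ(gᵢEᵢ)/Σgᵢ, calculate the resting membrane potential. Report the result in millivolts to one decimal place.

-42.2 mV

Σ gᵢEᵢ = 16·(-67.3) + 2.5·(54.7) + 7.9·(-22.1) = -1114.64
Σ gᵢ = 16 + 2.5 + 7.9 = 26.4
Vm = -1114.64 / 26.4 = -42.22 mV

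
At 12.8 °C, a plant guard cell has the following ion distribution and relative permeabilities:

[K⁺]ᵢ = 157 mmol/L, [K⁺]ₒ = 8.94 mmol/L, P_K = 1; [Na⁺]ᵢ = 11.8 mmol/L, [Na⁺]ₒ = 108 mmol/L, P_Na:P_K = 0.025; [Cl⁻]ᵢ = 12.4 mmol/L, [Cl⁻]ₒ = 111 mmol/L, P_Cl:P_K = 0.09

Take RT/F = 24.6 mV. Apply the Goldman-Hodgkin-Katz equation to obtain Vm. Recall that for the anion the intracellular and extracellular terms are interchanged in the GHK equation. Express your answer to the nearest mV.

-63 mV

Vm = 24.6 · ln[(Σ P·[cation]ₒ + Σ P·[anion]ᵢ) / (Σ P·[cation]ᵢ + Σ P·[anion]ₒ)]
Numerator = 1×8.94 + 0.025×108 + 0.09×12.4 = 12.76
Denominator = 1×157 + 0.025×11.8 + 0.09×111 = 167.3
Vm = 24.6 · ln(0.076253) = 24.6 × (-2.5737) = -63.31 mV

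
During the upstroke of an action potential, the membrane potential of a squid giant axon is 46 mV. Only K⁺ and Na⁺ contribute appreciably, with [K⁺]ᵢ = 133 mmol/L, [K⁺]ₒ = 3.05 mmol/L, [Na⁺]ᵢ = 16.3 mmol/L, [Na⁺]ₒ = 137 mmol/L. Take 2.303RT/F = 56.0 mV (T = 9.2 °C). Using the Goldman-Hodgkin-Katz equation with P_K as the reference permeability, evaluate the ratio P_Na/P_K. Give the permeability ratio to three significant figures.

30.3

Let α = P_Na/P_K. GHK: Vm = 56.0·log₁₀[(Kₒ + α·Naₒ)/(Kᵢ + α·Naᵢ)].
10^(Vm/56.0) = 10^(46.0/56.0) = 6.6287
So 6.6287·(Kᵢ + α·Naᵢ) = Kₒ + α·Naₒ → α = (6.6287·133.0 − 3.05) / (137.0 − 6.6287·16.3)
α = (881.6 − 3.05) / (137.0 − 108) = 878.6/28.95 = 30.35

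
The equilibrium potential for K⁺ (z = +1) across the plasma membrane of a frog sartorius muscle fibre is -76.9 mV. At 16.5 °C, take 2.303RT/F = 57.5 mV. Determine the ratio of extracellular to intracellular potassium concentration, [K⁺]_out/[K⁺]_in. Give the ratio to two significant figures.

log₁₀([out]/[in]) = E·z/(57.5) = -76.9 × 1 / 57.5 = -1.3374
[out]/[in] = 10^(-1.3374) = 0.04598

0.046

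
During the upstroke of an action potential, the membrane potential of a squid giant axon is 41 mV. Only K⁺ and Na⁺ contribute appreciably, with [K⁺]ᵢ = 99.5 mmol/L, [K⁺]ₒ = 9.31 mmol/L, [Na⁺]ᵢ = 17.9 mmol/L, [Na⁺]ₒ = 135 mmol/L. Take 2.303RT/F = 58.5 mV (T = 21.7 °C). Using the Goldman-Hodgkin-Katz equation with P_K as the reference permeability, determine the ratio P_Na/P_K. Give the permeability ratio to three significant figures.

10.9

Let α = P_Na/P_K. GHK: Vm = 58.5·log₁₀[(Kₒ + α·Naₒ)/(Kᵢ + α·Naᵢ)].
10^(Vm/58.5) = 10^(41.0/58.5) = 5.0217
So 5.0217·(Kᵢ + α·Naᵢ) = Kₒ + α·Naₒ → α = (5.0217·99.5 − 9.31) / (135.0 − 5.0217·17.9)
α = (499.7 − 9.31) / (135.0 − 89.89) = 490.4/45.11 = 10.87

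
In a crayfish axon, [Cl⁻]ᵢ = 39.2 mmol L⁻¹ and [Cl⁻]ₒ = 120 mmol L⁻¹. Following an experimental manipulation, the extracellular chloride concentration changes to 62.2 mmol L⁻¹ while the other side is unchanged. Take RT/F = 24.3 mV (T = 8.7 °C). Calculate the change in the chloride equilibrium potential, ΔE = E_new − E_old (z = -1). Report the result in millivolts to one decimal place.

E_old = (24.3/-1)·ln(120/39.2) = -27.19 mV
E_new = (24.3/-1)·ln(62.2/39.2) = -11.22 mV
ΔE = -11.22 − (-27.19) = 15.97 mV

16.0 mV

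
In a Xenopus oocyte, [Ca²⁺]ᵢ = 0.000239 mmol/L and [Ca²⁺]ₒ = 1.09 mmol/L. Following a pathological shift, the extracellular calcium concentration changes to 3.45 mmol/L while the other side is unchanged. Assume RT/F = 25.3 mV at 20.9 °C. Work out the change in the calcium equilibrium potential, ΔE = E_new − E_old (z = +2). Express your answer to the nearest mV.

E_old = (25.3/2)·ln(1.09/0.000239) = 106.58 mV
E_new = (25.3/2)·ln(3.45/0.000239) = 121.15 mV
ΔE = 121.15 − (106.58) = 14.58 mV

15 mV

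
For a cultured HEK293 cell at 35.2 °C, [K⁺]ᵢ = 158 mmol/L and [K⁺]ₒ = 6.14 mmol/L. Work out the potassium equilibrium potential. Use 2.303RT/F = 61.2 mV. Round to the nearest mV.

-86 mV

E = (61.2/z) · log₁₀([K⁺]_out/[K⁺]_in) with z = +1.
= (61.2/1) · log₁₀(6.14/158) = 61.20 · log₁₀(0.03886)
= 61.20 · (-1.4105) = -86.32 mV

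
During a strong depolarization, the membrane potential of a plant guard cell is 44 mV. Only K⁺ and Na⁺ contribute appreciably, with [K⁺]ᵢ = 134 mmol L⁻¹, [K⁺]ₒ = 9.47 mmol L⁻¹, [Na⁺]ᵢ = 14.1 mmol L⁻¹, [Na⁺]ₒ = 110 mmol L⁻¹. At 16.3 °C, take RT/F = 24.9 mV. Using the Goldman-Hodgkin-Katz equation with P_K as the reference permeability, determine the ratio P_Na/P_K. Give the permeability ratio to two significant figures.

28

Let α = P_Na/P_K. GHK: Vm = 24.9·ln[(Kₒ + α·Naₒ)/(Kᵢ + α·Naᵢ)].
e^(Vm/24.9) = e^(44.0/24.9) = 5.8537
So 5.8537·(Kᵢ + α·Naᵢ) = Kₒ + α·Naₒ → α = (5.8537·134.0 − 9.47) / (110.0 − 5.8537·14.1)
α = (784.4 − 9.47) / (110.0 − 82.54) = 774.9/27.46 = 28.22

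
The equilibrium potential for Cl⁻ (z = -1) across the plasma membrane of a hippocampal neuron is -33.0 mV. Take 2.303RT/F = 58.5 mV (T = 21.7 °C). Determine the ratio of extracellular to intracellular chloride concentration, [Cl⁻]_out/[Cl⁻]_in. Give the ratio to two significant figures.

3.7

log₁₀([out]/[in]) = E·z/(58.5) = -33.0 × -1 / 58.5 = 0.5641
[out]/[in] = 10^(0.5641) = 3.665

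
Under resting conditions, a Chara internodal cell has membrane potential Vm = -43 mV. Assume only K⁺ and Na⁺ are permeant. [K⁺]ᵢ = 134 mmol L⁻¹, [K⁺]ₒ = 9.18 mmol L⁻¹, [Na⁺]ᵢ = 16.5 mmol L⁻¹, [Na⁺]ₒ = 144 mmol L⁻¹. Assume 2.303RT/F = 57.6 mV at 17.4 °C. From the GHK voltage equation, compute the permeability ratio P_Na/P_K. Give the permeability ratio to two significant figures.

0.11

Let α = P_Na/P_K. GHK: Vm = 57.6·log₁₀[(Kₒ + α·Naₒ)/(Kᵢ + α·Naᵢ)].
10^(Vm/57.6) = 10^(-43.0/57.6) = 0.17926
So 0.17926·(Kᵢ + α·Naᵢ) = Kₒ + α·Naₒ → α = (0.17926·134.0 − 9.18) / (144.0 − 0.17926·16.5)
α = (24.02 − 9.18) / (144.0 − 2.958) = 14.84/141 = 0.1052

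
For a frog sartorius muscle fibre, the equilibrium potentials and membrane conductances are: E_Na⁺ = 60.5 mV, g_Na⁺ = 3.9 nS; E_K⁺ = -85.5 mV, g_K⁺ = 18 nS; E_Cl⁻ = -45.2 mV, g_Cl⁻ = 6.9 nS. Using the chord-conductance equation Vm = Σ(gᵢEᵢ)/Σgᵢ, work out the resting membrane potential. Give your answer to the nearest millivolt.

-56 mV

Σ gᵢEᵢ = 3.9·(60.5) + 18·(-85.5) + 6.9·(-45.2) = -1614.93
Σ gᵢ = 3.9 + 18 + 6.9 = 28.8
Vm = -1614.93 / 28.8 = -56.07 mV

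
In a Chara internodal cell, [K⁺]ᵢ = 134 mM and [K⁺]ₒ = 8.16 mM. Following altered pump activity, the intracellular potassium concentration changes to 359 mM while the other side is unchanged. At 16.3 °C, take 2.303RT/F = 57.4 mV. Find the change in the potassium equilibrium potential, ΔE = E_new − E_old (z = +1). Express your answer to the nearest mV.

E_old = (57.4/1)·log₁₀(8.16/134) = -69.76 mV
E_new = (57.4/1)·log₁₀(8.16/359) = -94.33 mV
ΔE = -94.33 − (-69.76) = -24.57 mV

-25 mV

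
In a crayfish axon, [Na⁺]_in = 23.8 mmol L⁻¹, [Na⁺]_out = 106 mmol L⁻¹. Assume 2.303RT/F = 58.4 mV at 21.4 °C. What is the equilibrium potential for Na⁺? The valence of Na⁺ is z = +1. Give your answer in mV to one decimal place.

37.9 mV

E = (58.4/z) · log₁₀([Na⁺]_out/[Na⁺]_in) with z = +1.
= (58.4/1) · log₁₀(106/23.8) = 58.40 · log₁₀(4.454)
= 58.40 · (0.6487) = 37.89 mV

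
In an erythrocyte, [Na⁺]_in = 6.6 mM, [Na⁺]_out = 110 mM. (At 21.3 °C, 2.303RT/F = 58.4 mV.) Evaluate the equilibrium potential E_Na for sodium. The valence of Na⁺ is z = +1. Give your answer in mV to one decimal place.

E = (58.4/z) · log₁₀([Na⁺]_out/[Na⁺]_in) with z = +1.
= (58.4/1) · log₁₀(110/6.6) = 58.40 · log₁₀(16.67)
= 58.40 · (1.2218) = 71.36 mV

71.4 mV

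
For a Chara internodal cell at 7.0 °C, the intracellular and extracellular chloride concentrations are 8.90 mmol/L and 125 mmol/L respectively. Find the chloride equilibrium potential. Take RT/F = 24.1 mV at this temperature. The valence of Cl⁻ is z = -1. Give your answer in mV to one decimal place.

E = (24.1/z) · ln([Cl⁻]_out/[Cl⁻]_in) with z = -1.
For an anion, dividing by z = -1 reverses the sign.
= (24.1/-1) · ln(125/8.90) = -24.10 · ln(14.04)
= -24.10 · (2.6423) = -63.68 mV

-63.7 mV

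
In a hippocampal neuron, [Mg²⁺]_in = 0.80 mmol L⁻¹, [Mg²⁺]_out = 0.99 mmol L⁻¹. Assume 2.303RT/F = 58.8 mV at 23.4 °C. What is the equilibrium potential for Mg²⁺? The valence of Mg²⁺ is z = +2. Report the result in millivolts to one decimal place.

2.7 mV

E = (58.8/z) · log₁₀([Mg²⁺]_out/[Mg²⁺]_in) with z = +2.
= (58.8/2) · log₁₀(0.99/0.80) = 29.40 · log₁₀(1.237)
= 29.40 · (0.0925) = 2.72 mV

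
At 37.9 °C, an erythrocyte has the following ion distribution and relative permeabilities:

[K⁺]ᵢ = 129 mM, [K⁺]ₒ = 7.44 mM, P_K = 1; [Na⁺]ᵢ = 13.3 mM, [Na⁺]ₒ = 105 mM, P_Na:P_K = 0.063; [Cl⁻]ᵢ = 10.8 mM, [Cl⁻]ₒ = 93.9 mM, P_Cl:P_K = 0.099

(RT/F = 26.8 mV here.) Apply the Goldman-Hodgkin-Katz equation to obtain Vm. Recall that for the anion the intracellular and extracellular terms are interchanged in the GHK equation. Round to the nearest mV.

-59 mV

Vm = 26.8 · ln[(Σ P·[cation]ₒ + Σ P·[anion]ᵢ) / (Σ P·[cation]ᵢ + Σ P·[anion]ₒ)]
Numerator = 1×7.44 + 0.063×105 + 0.099×10.8 = 15.12
Denominator = 1×129 + 0.063×13.3 + 0.099×93.9 = 139.1
Vm = 26.8 · ln(0.1087) = 26.8 × (-2.2191) = -59.47 mV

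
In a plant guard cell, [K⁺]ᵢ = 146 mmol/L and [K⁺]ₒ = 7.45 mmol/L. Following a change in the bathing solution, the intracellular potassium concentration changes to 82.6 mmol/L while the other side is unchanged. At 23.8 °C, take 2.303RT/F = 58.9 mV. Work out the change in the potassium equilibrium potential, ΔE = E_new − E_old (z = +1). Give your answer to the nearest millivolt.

15 mV

E_old = (58.9/1)·log₁₀(7.45/146) = -76.11 mV
E_new = (58.9/1)·log₁₀(7.45/82.6) = -61.54 mV
ΔE = -61.54 − (-76.11) = 14.57 mV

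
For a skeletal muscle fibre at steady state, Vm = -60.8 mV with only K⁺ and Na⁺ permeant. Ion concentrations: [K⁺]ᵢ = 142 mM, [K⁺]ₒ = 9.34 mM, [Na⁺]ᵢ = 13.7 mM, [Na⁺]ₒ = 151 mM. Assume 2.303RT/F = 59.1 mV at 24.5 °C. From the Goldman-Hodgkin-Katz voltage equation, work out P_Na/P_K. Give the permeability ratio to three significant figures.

Let α = P_Na/P_K. GHK: Vm = 59.1·log₁₀[(Kₒ + α·Naₒ)/(Kᵢ + α·Naᵢ)].
10^(Vm/59.1) = 10^(-60.8/59.1) = 0.093591
So 0.093591·(Kᵢ + α·Naᵢ) = Kₒ + α·Naₒ → α = (0.093591·142.0 − 9.34) / (151.0 − 0.093591·13.7)
α = (13.29 − 9.34) / (151.0 − 1.282) = 3.95/149.7 = 0.02638

0.0264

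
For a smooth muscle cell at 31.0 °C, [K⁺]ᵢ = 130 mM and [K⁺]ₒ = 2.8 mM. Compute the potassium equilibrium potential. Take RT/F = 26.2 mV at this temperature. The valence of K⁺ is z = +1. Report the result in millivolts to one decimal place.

-100.6 mV

E = (26.2/z) · ln([K⁺]_out/[K⁺]_in) with z = +1.
= (26.2/1) · ln(2.8/130) = 26.20 · ln(0.02154)
= 26.20 · (-3.8379) = -100.55 mV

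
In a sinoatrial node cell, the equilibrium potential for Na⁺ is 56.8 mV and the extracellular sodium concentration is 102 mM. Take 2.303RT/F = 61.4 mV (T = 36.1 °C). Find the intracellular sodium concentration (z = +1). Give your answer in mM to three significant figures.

12.1 mM

Nernst: E = (61.4/1) · log₁₀([out]/[in]), so log₁₀([out]/[in]) = 56.8 × 1 / 61.4 = 0.9251.
[out]/[in] = 10^(0.9251) = 8.416.
[in] = 102 / 8.416 = 12.12 mM.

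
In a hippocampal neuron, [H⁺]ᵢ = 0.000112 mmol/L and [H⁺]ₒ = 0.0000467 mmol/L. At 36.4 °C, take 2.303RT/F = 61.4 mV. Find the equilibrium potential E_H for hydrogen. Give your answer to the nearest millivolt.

E = (61.4/z) · log₁₀([H⁺]_out/[H⁺]_in) with z = +1.
= (61.4/1) · log₁₀(0.0000467/0.000112) = 61.40 · log₁₀(0.417)
= 61.40 · (-0.3799) = -23.33 mV

-23 mV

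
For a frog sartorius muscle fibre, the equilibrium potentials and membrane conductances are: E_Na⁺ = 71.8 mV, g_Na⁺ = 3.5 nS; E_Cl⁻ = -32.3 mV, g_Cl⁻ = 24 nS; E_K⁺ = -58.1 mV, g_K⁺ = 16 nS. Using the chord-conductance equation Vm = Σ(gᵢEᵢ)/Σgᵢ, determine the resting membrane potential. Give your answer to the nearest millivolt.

-33 mV

Σ gᵢEᵢ = 3.5·(71.8) + 24·(-32.3) + 16·(-58.1) = -1453.50
Σ gᵢ = 3.5 + 24 + 16 = 43.5
Vm = -1453.50 / 43.5 = -33.41 mV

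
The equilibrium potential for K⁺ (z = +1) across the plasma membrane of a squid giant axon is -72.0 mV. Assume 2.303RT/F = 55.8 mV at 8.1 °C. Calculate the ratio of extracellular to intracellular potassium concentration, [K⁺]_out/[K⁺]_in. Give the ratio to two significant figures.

0.051

log₁₀([out]/[in]) = E·z/(55.8) = -72.0 × 1 / 55.8 = -1.2903
[out]/[in] = 10^(-1.2903) = 0.05125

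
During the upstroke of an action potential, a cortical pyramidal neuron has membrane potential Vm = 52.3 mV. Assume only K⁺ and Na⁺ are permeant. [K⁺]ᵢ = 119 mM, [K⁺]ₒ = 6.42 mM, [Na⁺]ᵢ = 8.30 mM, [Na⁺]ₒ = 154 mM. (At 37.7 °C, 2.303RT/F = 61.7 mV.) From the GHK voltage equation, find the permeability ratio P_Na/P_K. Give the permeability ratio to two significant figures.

8.7

Let α = P_Na/P_K. GHK: Vm = 61.7·log₁₀[(Kₒ + α·Naₒ)/(Kᵢ + α·Naᵢ)].
10^(Vm/61.7) = 10^(52.3/61.7) = 7.0413
So 7.0413·(Kᵢ + α·Naᵢ) = Kₒ + α·Naₒ → α = (7.0413·119.0 − 6.42) / (154.0 − 7.0413·8.3)
α = (837.9 − 6.42) / (154.0 − 58.44) = 831.5/95.56 = 8.701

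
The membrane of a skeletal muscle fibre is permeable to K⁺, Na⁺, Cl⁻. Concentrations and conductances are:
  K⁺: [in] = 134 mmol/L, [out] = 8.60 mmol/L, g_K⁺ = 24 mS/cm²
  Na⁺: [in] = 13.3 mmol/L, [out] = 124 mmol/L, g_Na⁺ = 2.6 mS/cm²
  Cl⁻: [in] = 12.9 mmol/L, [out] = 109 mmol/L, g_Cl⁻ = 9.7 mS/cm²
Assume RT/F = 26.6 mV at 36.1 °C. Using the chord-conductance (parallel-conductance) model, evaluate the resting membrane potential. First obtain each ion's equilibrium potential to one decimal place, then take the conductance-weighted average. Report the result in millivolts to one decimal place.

E_K⁺ = (26.6/1)·ln(8.60/134) = -73.0 mV
E_Na⁺ = (26.6/1)·ln(124/13.3) = 59.4 mV
E_Cl⁻ = (26.6/-1)·ln(109/12.9) = -56.8 mV
Vm = (Σ gᵢEᵢ)/(Σ gᵢ) = (24·-73.0 + 2.6·59.4 + 9.7·-56.8) / (24 + 2.6 + 9.7)
= -2148.52 / 36.3 = -59.19 mV

-59.2 mV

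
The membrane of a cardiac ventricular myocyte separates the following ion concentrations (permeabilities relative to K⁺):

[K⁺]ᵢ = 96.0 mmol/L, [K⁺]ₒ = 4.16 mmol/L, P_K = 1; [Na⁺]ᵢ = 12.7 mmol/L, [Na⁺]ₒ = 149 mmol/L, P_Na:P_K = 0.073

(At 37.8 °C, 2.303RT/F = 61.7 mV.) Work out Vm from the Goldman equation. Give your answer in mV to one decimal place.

Vm = 61.7 · log₁₀[(Σ P·[cation]ₒ + Σ P·[anion]ᵢ) / (Σ P·[cation]ᵢ + Σ P·[anion]ₒ)]
Numerator = 1×4.16 + 0.073×149 = 15.04
Denominator = 1×96.0 + 0.073×12.7 = 96.93
Vm = 61.7 · log₁₀(0.15514) = 61.7 × (-0.8093) = -49.93 mV

-49.9 mV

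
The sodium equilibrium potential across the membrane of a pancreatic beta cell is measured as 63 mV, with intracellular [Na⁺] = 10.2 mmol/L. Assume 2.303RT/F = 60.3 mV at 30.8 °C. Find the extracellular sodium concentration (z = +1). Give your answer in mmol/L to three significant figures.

Nernst: E = (60.3/1) · log₁₀([out]/[in]), so log₁₀([out]/[in]) = 63.0 × 1 / 60.3 = 1.0448.
[out]/[in] = 10^(1.0448) = 11.09.
[out] = 11.09 × 10.2 = 113.1 mmol/L.

113 mmol/L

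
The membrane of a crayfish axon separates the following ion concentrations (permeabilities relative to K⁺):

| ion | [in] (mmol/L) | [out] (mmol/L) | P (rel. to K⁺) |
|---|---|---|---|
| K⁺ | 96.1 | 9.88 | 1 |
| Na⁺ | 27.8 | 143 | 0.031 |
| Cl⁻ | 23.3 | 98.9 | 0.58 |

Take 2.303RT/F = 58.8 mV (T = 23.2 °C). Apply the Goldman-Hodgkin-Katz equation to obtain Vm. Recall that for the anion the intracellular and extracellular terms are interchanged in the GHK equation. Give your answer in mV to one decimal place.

Vm = 58.8 · log₁₀[(Σ P·[cation]ₒ + Σ P·[anion]ᵢ) / (Σ P·[cation]ᵢ + Σ P·[anion]ₒ)]
Numerator = 1×9.88 + 0.031×143 + 0.58×23.3 = 27.83
Denominator = 1×96.1 + 0.031×27.8 + 0.58×98.9 = 154.3
Vm = 58.8 · log₁₀(0.18032) = 58.8 × (-0.7440) = -43.75 mV

-43.7 mV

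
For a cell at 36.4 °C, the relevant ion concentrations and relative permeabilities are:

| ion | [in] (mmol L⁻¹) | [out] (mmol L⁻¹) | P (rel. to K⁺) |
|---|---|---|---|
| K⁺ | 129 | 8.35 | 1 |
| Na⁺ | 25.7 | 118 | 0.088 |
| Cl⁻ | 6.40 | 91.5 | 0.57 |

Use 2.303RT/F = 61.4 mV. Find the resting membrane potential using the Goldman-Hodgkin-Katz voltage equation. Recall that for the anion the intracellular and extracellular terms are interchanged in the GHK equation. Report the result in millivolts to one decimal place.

Vm = 61.4 · log₁₀[(Σ P·[cation]ₒ + Σ P·[anion]ᵢ) / (Σ P·[cation]ᵢ + Σ P·[anion]ₒ)]
Numerator = 1×8.35 + 0.088×118 + 0.57×6.40 = 22.38
Denominator = 1×129 + 0.088×25.7 + 0.57×91.5 = 183.4
Vm = 61.4 · log₁₀(0.12203) = 61.4 × (-0.9135) = -56.09 mV

-56.1 mV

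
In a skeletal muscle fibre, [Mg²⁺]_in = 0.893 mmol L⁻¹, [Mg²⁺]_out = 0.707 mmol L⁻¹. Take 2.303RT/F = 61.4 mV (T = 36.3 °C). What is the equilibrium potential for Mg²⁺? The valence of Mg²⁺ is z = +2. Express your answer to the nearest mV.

E = (61.4/z) · log₁₀([Mg²⁺]_out/[Mg²⁺]_in) with z = +2.
= (61.4/2) · log₁₀(0.707/0.893) = 30.70 · log₁₀(0.7917)
= 30.70 · (-0.1014) = -3.11 mV

-3 mV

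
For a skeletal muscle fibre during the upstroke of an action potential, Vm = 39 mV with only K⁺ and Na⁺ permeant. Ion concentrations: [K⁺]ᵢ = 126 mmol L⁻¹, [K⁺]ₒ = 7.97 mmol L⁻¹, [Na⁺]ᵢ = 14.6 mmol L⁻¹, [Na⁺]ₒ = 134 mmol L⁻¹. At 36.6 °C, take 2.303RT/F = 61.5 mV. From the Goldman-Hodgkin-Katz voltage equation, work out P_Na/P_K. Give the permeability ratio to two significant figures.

Let α = P_Na/P_K. GHK: Vm = 61.5·log₁₀[(Kₒ + α·Naₒ)/(Kᵢ + α·Naᵢ)].
10^(Vm/61.5) = 10^(39.0/61.5) = 4.3067
So 4.3067·(Kᵢ + α·Naᵢ) = Kₒ + α·Naₒ → α = (4.3067·126.0 − 7.97) / (134.0 − 4.3067·14.6)
α = (542.6 − 7.97) / (134.0 − 62.88) = 534.7/71.12 = 7.518

7.5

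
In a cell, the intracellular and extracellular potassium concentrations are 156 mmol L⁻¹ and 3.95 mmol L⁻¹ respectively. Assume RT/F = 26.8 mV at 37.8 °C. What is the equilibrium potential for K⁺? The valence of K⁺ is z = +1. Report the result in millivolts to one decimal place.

E = (26.8/z) · ln([K⁺]_out/[K⁺]_in) with z = +1.
= (26.8/1) · ln(3.95/156) = 26.80 · ln(0.02532)
= 26.80 · (-3.6761) = -98.52 mV

-98.5 mV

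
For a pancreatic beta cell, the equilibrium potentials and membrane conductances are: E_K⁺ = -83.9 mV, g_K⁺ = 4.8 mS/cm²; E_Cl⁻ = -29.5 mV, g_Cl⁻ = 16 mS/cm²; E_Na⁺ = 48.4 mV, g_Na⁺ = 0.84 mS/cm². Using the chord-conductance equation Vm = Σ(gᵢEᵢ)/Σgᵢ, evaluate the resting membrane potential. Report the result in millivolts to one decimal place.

-38.5 mV

Σ gᵢEᵢ = 4.8·(-83.9) + 16·(-29.5) + 0.84·(48.4) = -834.06
Σ gᵢ = 4.8 + 16 + 0.84 = 21.64
Vm = -834.06 / 21.64 = -38.54 mV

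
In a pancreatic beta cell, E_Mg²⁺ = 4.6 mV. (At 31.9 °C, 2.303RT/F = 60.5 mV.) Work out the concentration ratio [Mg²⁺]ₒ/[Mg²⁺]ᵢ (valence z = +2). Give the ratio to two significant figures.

1.4

log₁₀([out]/[in]) = E·z/(60.5) = 4.6 × 2 / 60.5 = 0.1521
[out]/[in] = 10^(0.1521) = 1.419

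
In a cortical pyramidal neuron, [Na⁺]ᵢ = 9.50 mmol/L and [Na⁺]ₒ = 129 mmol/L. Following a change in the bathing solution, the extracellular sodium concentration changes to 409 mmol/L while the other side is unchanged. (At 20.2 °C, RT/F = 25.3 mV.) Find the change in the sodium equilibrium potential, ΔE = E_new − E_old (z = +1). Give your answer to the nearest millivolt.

29 mV

E_old = (25.3/1)·ln(129/9.50) = 66.00 mV
E_new = (25.3/1)·ln(409/9.50) = 95.19 mV
ΔE = 95.19 − (66.00) = 29.19 mV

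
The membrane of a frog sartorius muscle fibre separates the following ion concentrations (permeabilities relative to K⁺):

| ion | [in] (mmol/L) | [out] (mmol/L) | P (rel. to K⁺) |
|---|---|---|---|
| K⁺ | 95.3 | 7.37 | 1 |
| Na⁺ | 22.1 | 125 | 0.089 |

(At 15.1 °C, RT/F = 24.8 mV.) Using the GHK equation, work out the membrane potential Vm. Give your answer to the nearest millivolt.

-41 mV

Vm = 24.8 · ln[(Σ P·[cation]ₒ + Σ P·[anion]ᵢ) / (Σ P·[cation]ᵢ + Σ P·[anion]ₒ)]
Numerator = 1×7.37 + 0.089×125 = 18.5
Denominator = 1×95.3 + 0.089×22.1 = 97.27
Vm = 24.8 · ln(0.19015) = 24.8 × (-1.6600) = -41.17 mV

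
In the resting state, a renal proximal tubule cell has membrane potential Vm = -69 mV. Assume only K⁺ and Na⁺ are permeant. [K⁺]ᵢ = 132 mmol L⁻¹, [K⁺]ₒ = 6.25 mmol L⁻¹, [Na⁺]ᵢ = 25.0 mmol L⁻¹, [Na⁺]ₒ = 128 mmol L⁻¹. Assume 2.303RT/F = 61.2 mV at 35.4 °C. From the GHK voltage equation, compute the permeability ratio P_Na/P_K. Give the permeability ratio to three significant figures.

0.0285

Let α = P_Na/P_K. GHK: Vm = 61.2·log₁₀[(Kₒ + α·Naₒ)/(Kᵢ + α·Naᵢ)].
10^(Vm/61.2) = 10^(-69.0/61.2) = 0.074567
So 0.074567·(Kᵢ + α·Naᵢ) = Kₒ + α·Naₒ → α = (0.074567·132.0 − 6.25) / (128.0 − 0.074567·25.0)
α = (9.843 − 6.25) / (128.0 − 1.864) = 3.593/126.1 = 0.02848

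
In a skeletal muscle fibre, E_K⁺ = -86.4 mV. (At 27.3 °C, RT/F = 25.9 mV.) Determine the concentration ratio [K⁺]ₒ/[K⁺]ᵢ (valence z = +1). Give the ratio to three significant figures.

ln([out]/[in]) = E·z/(25.9) = -86.4 × 1 / 25.9 = -3.3359
[out]/[in] = e^(-3.3359) = 0.03558

0.0356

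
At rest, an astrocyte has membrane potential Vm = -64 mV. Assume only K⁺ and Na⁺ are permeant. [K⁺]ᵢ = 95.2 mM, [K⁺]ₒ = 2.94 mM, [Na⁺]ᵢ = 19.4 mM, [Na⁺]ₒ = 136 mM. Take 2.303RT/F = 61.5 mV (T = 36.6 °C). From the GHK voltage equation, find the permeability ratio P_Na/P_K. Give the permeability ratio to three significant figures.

Let α = P_Na/P_K. GHK: Vm = 61.5·log₁₀[(Kₒ + α·Naₒ)/(Kᵢ + α·Naᵢ)].
10^(Vm/61.5) = 10^(-64.0/61.5) = 0.091065
So 0.091065·(Kᵢ + α·Naᵢ) = Kₒ + α·Naₒ → α = (0.091065·95.2 − 2.94) / (136.0 − 0.091065·19.4)
α = (8.669 − 2.94) / (136.0 − 1.767) = 5.729/134.2 = 0.04268

0.0427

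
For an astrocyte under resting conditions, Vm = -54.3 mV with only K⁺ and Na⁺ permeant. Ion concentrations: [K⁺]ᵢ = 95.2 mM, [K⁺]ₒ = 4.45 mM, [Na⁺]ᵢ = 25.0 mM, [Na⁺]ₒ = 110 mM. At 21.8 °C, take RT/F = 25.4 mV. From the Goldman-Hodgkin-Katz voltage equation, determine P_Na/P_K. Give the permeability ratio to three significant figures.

Let α = P_Na/P_K. GHK: Vm = 25.4·ln[(Kₒ + α·Naₒ)/(Kᵢ + α·Naᵢ)].
e^(Vm/25.4) = e^(-54.3/25.4) = 0.11791
So 0.11791·(Kᵢ + α·Naᵢ) = Kₒ + α·Naₒ → α = (0.11791·95.2 − 4.45) / (110.0 − 0.11791·25.0)
α = (11.23 − 4.45) / (110.0 − 2.948) = 6.775/107.1 = 0.06329

0.0633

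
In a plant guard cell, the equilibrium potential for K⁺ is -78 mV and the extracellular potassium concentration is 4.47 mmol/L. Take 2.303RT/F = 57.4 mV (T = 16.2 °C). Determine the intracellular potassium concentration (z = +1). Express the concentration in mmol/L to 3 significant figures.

102 mmol/L

Nernst: E = (57.4/1) · log₁₀([out]/[in]), so log₁₀([out]/[in]) = -78.0 × 1 / 57.4 = -1.3589.
[out]/[in] = 10^(-1.3589) = 0.04376.
[in] = 4.47 / 0.04376 = 102.1 mmol/L.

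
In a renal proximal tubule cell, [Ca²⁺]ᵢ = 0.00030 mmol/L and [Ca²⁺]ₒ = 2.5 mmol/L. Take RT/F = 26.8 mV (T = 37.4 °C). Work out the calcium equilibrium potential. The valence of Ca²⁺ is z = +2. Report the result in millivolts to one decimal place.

E = (26.8/z) · ln([Ca²⁺]_out/[Ca²⁺]_in) with z = +2.
= (26.8/2) · ln(2.5/0.00030) = 13.40 · ln(8333)
= 13.40 · (9.0280) = 120.98 mV

121.0 mV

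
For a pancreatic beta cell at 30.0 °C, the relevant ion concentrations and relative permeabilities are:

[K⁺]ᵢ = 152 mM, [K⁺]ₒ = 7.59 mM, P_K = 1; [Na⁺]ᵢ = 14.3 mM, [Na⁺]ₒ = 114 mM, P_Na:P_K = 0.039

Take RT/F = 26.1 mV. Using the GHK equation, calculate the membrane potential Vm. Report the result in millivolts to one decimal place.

-66.3 mV

Vm = 26.1 · ln[(Σ P·[cation]ₒ + Σ P·[anion]ᵢ) / (Σ P·[cation]ᵢ + Σ P·[anion]ₒ)]
Numerator = 1×7.59 + 0.039×114 = 12.04
Denominator = 1×152 + 0.039×14.3 = 152.6
Vm = 26.1 · ln(0.078895) = 26.1 × (-2.5396) = -66.28 mV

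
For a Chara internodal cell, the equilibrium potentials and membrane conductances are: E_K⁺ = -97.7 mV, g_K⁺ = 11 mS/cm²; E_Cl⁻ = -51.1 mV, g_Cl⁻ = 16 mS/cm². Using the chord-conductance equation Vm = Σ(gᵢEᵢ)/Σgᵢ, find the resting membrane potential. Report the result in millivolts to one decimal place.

Σ gᵢEᵢ = 11·(-97.7) + 16·(-51.1) = -1892.30
Σ gᵢ = 11 + 16 = 27
Vm = -1892.30 / 27 = -70.09 mV

-70.1 mV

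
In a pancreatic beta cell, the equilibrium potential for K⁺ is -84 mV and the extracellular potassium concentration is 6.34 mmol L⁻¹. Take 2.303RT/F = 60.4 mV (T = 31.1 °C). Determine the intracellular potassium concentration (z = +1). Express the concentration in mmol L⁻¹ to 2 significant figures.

Nernst: E = (60.4/1) · log₁₀([out]/[in]), so log₁₀([out]/[in]) = -84.0 × 1 / 60.4 = -1.3907.
[out]/[in] = 10^(-1.3907) = 0.04067.
[in] = 6.34 / 0.04067 = 155.9 mmol L⁻¹.

160 mmol L⁻¹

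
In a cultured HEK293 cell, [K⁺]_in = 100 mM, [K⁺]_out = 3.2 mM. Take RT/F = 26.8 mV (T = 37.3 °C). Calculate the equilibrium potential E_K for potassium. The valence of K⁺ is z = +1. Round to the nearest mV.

E = (26.8/z) · ln([K⁺]_out/[K⁺]_in) with z = +1.
= (26.8/1) · ln(3.2/100) = 26.80 · ln(0.032)
= 26.80 · (-3.4420) = -92.25 mV

-92 mV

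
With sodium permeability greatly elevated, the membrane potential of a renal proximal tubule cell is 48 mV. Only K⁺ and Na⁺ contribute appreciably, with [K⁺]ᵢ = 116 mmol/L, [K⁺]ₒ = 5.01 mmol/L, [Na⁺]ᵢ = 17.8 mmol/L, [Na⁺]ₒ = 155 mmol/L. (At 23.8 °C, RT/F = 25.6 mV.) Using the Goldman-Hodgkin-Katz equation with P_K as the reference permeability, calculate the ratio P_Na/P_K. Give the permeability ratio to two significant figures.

19

Let α = P_Na/P_K. GHK: Vm = 25.6·ln[(Kₒ + α·Naₒ)/(Kᵢ + α·Naᵢ)].
e^(Vm/25.6) = e^(48.0/25.6) = 6.5208
So 6.5208·(Kᵢ + α·Naᵢ) = Kₒ + α·Naₒ → α = (6.5208·116.0 − 5.01) / (155.0 − 6.5208·17.8)
α = (756.4 − 5.01) / (155.0 − 116.1) = 751.4/38.93 = 19.3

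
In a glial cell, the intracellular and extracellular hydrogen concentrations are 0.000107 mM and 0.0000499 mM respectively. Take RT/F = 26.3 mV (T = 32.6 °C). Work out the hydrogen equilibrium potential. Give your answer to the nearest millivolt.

E = (26.3/z) · ln([H⁺]_out/[H⁺]_in) with z = +1.
= (26.3/1) · ln(0.0000499/0.000107) = 26.30 · ln(0.4664)
= 26.30 · (-0.7628) = -20.06 mV

-20 mV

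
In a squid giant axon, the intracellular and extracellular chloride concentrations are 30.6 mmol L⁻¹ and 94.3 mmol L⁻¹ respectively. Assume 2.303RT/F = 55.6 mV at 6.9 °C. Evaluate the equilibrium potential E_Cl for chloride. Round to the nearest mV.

-27 mV

E = (55.6/z) · log₁₀([Cl⁻]_out/[Cl⁻]_in) with z = -1.
For an anion, dividing by z = -1 reverses the sign.
= (55.6/-1) · log₁₀(94.3/30.6) = -55.60 · log₁₀(3.082)
= -55.60 · (0.4888) = -27.18 mV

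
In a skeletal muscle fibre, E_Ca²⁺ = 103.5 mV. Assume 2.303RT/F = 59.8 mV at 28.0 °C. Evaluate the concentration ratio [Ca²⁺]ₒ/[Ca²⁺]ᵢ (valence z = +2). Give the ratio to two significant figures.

2900

log₁₀([out]/[in]) = E·z/(59.8) = 103.5 × 2 / 59.8 = 3.4615
[out]/[in] = 10^(3.4615) = 2894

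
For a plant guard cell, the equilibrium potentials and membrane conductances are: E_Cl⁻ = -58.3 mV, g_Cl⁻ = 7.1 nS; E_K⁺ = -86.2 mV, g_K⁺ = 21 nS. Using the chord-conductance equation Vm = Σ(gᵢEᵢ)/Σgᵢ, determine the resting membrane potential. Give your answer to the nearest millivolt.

-79 mV

Σ gᵢEᵢ = 7.1·(-58.3) + 21·(-86.2) = -2224.13
Σ gᵢ = 7.1 + 21 = 28.1
Vm = -2224.13 / 28.1 = -79.15 mV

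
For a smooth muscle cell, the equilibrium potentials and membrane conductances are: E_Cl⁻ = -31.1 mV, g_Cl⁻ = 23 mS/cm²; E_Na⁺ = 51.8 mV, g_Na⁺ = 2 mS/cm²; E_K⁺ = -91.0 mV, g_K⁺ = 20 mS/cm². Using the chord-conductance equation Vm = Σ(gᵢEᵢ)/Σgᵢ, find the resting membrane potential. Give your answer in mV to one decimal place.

Σ gᵢEᵢ = 23·(-31.1) + 2·(51.8) + 20·(-91.0) = -2431.70
Σ gᵢ = 23 + 2 + 20 = 45
Vm = -2431.70 / 45 = -54.04 mV

-54.0 mV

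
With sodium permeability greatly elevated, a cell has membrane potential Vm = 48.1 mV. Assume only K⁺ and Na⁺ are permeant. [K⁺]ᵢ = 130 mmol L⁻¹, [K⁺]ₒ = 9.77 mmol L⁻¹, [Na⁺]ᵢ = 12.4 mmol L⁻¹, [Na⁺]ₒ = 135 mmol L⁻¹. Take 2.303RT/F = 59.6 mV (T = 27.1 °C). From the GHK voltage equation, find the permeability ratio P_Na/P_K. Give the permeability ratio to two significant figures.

15

Let α = P_Na/P_K. GHK: Vm = 59.6·log₁₀[(Kₒ + α·Naₒ)/(Kᵢ + α·Naᵢ)].
10^(Vm/59.6) = 10^(48.1/59.6) = 6.4128
So 6.4128·(Kᵢ + α·Naᵢ) = Kₒ + α·Naₒ → α = (6.4128·130.0 − 9.77) / (135.0 − 6.4128·12.4)
α = (833.7 − 9.77) / (135.0 − 79.52) = 823.9/55.48 = 14.85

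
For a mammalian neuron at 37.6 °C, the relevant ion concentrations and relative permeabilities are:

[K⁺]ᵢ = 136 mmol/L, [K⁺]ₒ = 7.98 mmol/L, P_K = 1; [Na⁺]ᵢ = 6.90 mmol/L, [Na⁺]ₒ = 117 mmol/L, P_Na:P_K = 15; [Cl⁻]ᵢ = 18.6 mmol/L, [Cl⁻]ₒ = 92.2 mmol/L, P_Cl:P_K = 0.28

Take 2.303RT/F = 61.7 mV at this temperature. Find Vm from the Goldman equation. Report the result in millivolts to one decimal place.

50.8 mV

Vm = 61.7 · log₁₀[(Σ P·[cation]ₒ + Σ P·[anion]ᵢ) / (Σ P·[cation]ᵢ + Σ P·[anion]ₒ)]
Numerator = 1×7.98 + 15×117 + 0.28×18.6 = 1768
Denominator = 1×136 + 15×6.90 + 0.28×92.2 = 265.3
Vm = 61.7 · log₁₀(6.6645) = 61.7 × (0.8238) = 50.83 mV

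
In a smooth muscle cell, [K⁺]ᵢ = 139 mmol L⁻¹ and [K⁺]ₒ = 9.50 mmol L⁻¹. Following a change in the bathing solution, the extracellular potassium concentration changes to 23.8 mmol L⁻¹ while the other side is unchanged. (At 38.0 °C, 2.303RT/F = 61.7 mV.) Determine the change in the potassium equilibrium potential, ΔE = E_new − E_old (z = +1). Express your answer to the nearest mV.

25 mV

E_old = (61.7/1)·log₁₀(9.50/139) = -71.90 mV
E_new = (61.7/1)·log₁₀(23.8/139) = -47.29 mV
ΔE = -47.29 − (-71.90) = 24.61 mV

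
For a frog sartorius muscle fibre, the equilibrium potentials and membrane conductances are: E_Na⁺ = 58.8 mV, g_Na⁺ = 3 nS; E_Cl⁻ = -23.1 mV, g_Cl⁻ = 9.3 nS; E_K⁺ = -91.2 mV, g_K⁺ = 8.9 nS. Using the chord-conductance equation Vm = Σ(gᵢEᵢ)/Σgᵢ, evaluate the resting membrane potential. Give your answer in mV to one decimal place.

-40.1 mV

Σ gᵢEᵢ = 3·(58.8) + 9.3·(-23.1) + 8.9·(-91.2) = -850.11
Σ gᵢ = 3 + 9.3 + 8.9 = 21.2
Vm = -850.11 / 21.2 = -40.10 mV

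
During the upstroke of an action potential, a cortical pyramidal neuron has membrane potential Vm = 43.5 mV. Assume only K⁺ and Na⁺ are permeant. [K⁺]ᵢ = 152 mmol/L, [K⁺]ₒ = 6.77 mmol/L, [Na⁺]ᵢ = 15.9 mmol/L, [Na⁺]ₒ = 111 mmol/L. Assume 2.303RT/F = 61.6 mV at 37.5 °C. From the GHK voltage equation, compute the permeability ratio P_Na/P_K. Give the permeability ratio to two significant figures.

Let α = P_Na/P_K. GHK: Vm = 61.6·log₁₀[(Kₒ + α·Naₒ)/(Kᵢ + α·Naᵢ)].
10^(Vm/61.6) = 10^(43.5/61.6) = 5.0836
So 5.0836·(Kᵢ + α·Naᵢ) = Kₒ + α·Naₒ → α = (5.0836·152.0 − 6.77) / (111.0 − 5.0836·15.9)
α = (772.7 − 6.77) / (111.0 − 80.83) = 765.9/30.17 = 25.39

25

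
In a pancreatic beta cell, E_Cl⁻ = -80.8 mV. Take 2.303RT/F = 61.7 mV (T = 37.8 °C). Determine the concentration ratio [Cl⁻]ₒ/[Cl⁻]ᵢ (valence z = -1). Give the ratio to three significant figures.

20.4

log₁₀([out]/[in]) = E·z/(61.7) = -80.8 × -1 / 61.7 = 1.3096
[out]/[in] = 10^(1.3096) = 20.4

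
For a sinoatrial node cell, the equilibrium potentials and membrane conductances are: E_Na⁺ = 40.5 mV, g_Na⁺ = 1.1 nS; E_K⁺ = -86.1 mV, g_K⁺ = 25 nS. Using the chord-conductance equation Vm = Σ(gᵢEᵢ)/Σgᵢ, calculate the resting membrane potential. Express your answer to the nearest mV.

Σ gᵢEᵢ = 1.1·(40.5) + 25·(-86.1) = -2107.95
Σ gᵢ = 1.1 + 25 = 26.1
Vm = -2107.95 / 26.1 = -80.76 mV

-81 mV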